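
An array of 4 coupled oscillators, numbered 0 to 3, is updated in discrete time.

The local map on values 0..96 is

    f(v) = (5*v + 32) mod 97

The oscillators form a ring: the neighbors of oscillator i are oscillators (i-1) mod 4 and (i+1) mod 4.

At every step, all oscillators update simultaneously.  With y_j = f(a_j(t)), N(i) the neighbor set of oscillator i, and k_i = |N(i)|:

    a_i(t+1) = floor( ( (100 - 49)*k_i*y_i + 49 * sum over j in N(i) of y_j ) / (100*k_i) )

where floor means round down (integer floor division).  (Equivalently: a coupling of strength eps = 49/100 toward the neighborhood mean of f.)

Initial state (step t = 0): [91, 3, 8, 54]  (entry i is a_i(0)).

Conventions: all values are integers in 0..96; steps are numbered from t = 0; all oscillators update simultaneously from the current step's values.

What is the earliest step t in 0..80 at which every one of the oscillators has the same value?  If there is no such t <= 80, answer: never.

Answer: 24
Key observation: Synchronization is absorbing here: once all oscillators are equal they stay equal, and step 24 is the first all-equal step.

Derivation:
t=0: [91, 3, 8, 54]  (not all equal)
t=1: [15, 42, 50, 23]  (not all equal)
t=2: [29, 48, 68, 49]  (not all equal)
t=3: [80, 79, 80, 81]  (not all equal)
t=4: [44, 41, 44, 46]  (not all equal)
t=5: [56, 50, 56, 63]  (not all equal)
t=6: [45, 55, 45, 38]  (not all equal)
t=7: [42, 39, 42, 45]  (not all equal)
t=8: [48, 40, 48, 55]  (not all equal)
t=9: [53, 57, 53, 46]  (not all equal)
t=10: [26, 16, 26, 37]  (not all equal)
t=11: [42, 39, 42, 43]  (not all equal)
t=12: [45, 40, 45, 50]  (not all equal)
t=13: [63, 50, 63, 75]  (not all equal)
t=14: [54, 72, 54, 37]  (not all equal)
t=15: [12, 7, 12, 17]  (not all equal)
t=16: [68, 79, 68, 55]  (not all equal)
t=17: [54, 59, 54, 47]  (not all equal)
t=18: [32, 23, 32, 42]  (not all equal)
t=19: [72, 72, 72, 71]  (not all equal)
t=20: [26, 4, 26, 50]  (not all equal)
t=21: [67, 58, 67, 76]  (not all equal)
t=22: [52, 53, 52, 49]  (not all equal)
t=23: [22, 3, 22, 42]  (not all equal)
t=24: [46, 46, 46, 46]  (all equal)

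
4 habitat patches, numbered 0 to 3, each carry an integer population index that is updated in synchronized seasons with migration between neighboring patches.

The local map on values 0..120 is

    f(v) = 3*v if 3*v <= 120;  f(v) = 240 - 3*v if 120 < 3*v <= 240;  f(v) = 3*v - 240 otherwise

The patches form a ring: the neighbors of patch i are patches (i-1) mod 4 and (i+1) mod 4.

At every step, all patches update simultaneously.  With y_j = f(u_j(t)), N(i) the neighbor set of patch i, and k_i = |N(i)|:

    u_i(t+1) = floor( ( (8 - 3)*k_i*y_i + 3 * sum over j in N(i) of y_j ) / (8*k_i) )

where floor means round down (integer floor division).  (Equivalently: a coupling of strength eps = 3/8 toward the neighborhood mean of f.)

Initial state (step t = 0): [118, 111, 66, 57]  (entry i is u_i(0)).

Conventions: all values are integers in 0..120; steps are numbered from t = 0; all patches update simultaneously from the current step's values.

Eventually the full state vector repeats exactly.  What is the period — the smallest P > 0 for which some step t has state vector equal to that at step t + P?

Simulating step by step:
t=0: [118, 111, 66, 57]
t=1: [101, 87, 56, 72]
t=2: [47, 38, 53, 40]
t=3: [105, 105, 94, 108]
t=4: [76, 68, 56, 74]
t=5: [17, 38, 55, 27]
t=6: [68, 94, 83, 74]
t=7: [33, 34, 16, 19]
t=8: [91, 91, 59, 63]
t=9: [36, 38, 55, 49]
t=10: [106, 105, 85, 92]
t=11: [69, 64, 30, 39]
t=12: [51, 53, 87, 96]
t=13: [78, 70, 37, 50]
t=14: [26, 40, 91, 78]
t=15: [72, 95, 44, 24]
t=16: [36, 52, 89, 69]
t=17: [89, 77, 38, 45]
t=18: [38, 32, 92, 92]
t=19: [96, 88, 47, 50]
t=20: [51, 42, 83, 83]
t=21: [77, 89, 28, 23]
t=22: [23, 34, 70, 60]
t=23: [73, 82, 49, 56]
t=24: [27, 25, 72, 66]
t=25: [72, 66, 36, 45]
t=26: [42, 51, 95, 90]
t=27: [93, 84, 50, 48]
t=28: [44, 31, 76, 84]
t=29: [87, 80, 27, 30]
t=30: [30, 19, 67, 75]
t=31: [69, 59, 37, 33]
t=32: [51, 66, 99, 88]
t=33: [66, 53, 48, 42]
t=34: [62, 76, 96, 97]
t=35: [45, 26, 41, 51]
t=36: [96, 90, 104, 96]
t=37: [44, 41, 59, 52]
t=38: [105, 105, 77, 84]
t=39: [63, 62, 21, 23]
t=40: [54, 55, 62, 64]
t=41: [71, 71, 56, 54]
t=42: [36, 35, 64, 67]
t=43: [94, 94, 57, 53]
t=44: [49, 47, 66, 71]
t=45: [81, 87, 49, 42]
t=46: [27, 31, 83, 89]
t=47: [73, 75, 28, 33]
t=48: [34, 29, 73, 81]
t=49: [80, 77, 30, 24]
t=50: [15, 22, 71, 61]
t=51: [51, 54, 39, 49]
t=52: [86, 87, 105, 96]
t=53: [24, 30, 59, 47]
t=54: [80, 81, 74, 87]
t=55: [4, 5, 15, 16]
t=56: [19, 20, 39, 40]
t=57: [69, 70, 106, 107]
t=58: [41, 39, 69, 71]
t=59: [100, 101, 47, 45]
t=60: [69, 69, 93, 95]
t=61: [35, 34, 39, 41]
t=62: [106, 105, 114, 114]
t=63: [81, 80, 96, 97]
t=64: [11, 9, 39, 41]
t=65: [47, 45, 100, 101]
t=66: [93, 95, 69, 69]
t=67: [39, 41, 35, 34]
t=68: [114, 114, 106, 105]
t=69: [96, 97, 81, 80]
t=70: [39, 41, 11, 9]
t=71: [100, 101, 47, 45]

Answer: 12
Key observation: The state at step 59, [100, 101, 47, 45], reappears at step 71 — and no state repeats earlier — so the cycle the system enters has period 12.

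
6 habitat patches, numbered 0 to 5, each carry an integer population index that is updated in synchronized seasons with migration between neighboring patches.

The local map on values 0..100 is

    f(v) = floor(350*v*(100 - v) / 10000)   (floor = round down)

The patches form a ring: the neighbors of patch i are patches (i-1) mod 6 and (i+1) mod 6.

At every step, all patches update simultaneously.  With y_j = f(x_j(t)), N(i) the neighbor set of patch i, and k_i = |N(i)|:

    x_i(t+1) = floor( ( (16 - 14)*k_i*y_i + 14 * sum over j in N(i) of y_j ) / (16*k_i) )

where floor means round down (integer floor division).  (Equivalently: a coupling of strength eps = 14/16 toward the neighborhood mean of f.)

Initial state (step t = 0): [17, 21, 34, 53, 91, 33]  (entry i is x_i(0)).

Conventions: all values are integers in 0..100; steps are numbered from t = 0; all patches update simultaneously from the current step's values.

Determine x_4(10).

Answer: x_4(10) = 85

Derivation:
t=0: [17, 21, 34, 53, 91, 33]
t=1: [65, 62, 73, 57, 75, 43]
t=2: [82, 74, 81, 68, 82, 73]
t=3: [65, 53, 69, 55, 69, 53]
t=4: [86, 77, 84, 75, 84, 77]
t=5: [58, 46, 61, 49, 61, 46]
t=6: [85, 84, 86, 83, 86, 84]
t=7: [46, 43, 47, 42, 47, 43]
t=8: [85, 86, 85, 86, 85, 86]
t=9: [42, 43, 42, 43, 42, 43]
t=10: [85, 85, 85, 85, 85, 85]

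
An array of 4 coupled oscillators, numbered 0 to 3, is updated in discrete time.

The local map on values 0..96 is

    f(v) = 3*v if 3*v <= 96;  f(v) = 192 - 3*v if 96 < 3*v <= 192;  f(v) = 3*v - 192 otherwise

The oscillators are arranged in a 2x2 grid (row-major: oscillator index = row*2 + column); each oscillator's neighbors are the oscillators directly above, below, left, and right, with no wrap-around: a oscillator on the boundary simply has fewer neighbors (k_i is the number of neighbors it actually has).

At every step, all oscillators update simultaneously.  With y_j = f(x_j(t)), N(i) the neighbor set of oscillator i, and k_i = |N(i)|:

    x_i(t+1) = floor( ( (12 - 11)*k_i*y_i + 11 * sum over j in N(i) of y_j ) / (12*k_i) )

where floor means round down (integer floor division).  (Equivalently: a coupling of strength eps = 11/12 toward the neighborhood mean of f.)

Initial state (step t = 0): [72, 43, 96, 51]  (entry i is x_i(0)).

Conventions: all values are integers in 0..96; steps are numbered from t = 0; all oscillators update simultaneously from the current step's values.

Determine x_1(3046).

Answer: x_1(3046) = 24
Key observation: The state at step 6, [29, 24, 24, 29], reappears at step 16: the system is in a cycle of period 10 from step 6 on.  Therefore the state at step 3046 equals the state at step 6 + ((3046 - 6) mod 10) = 6, which is [29, 24, 24, 29].

Derivation:
t=0: [72, 43, 96, 51]
t=1: [74, 34, 36, 76]
t=2: [82, 37, 37, 82]
t=3: [78, 56, 56, 78]
t=4: [25, 40, 40, 25]
t=5: [72, 74, 74, 72]
t=6: [29, 24, 24, 29]
t=7: [73, 85, 85, 73]
t=8: [60, 30, 30, 60]
t=9: [83, 18, 18, 83]
t=10: [54, 56, 56, 54]
t=11: [24, 29, 29, 24]
t=12: [85, 73, 73, 85]
t=13: [30, 60, 60, 30]
t=14: [18, 83, 83, 18]
t=15: [56, 54, 54, 56]
t=16: [29, 24, 24, 29]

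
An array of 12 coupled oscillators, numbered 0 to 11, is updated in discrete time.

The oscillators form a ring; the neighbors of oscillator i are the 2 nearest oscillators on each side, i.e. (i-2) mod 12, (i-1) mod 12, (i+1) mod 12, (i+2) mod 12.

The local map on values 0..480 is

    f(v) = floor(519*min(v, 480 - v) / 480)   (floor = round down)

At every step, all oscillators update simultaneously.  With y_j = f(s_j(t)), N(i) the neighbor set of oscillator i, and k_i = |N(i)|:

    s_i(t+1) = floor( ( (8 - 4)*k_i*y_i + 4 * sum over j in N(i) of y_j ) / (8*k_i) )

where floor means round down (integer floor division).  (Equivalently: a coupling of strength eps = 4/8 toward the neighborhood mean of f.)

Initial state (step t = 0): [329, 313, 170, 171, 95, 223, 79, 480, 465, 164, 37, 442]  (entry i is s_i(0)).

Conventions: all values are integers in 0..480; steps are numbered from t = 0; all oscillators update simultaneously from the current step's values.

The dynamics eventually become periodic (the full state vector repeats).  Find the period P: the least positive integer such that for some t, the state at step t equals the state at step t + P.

Answer: 8
Key observation: The state at step 33, [257, 257, 257, 257, 257, 257, 257, 258, 258, 258, 258, 257], reappears at step 41 — and no state repeats earlier — so the cycle the system enters has period 8.

Derivation:
t=0: [329, 313, 170, 171, 95, 223, 79, 480, 465, 164, 37, 442]
t=1: [137, 161, 170, 180, 137, 166, 87, 64, 45, 100, 69, 90]
t=2: [140, 164, 174, 182, 155, 152, 102, 88, 67, 90, 87, 111]
t=3: [147, 170, 180, 185, 165, 153, 117, 102, 85, 96, 102, 124]
t=4: [156, 177, 186, 190, 174, 159, 131, 115, 101, 107, 115, 136]
t=5: [166, 185, 194, 196, 183, 167, 144, 129, 117, 120, 129, 148]
t=6: [178, 194, 202, 203, 192, 177, 157, 143, 133, 135, 143, 160]
t=7: [190, 204, 212, 212, 203, 189, 171, 158, 149, 150, 158, 174]
t=8: [203, 216, 223, 223, 215, 202, 186, 173, 166, 167, 174, 188]
t=9: [217, 229, 236, 236, 228, 216, 202, 190, 184, 184, 191, 204]
t=10: [233, 244, 250, 250, 243, 232, 219, 208, 202, 202, 209, 220]
t=11: [246, 250, 250, 250, 250, 245, 236, 227, 221, 222, 228, 237]
t=12: [251, 249, 248, 248, 249, 251, 250, 245, 242, 243, 246, 251]
t=13: [248, 248, 249, 249, 248, 248, 249, 253, 254, 254, 252, 249]
t=14: [249, 249, 249, 249, 249, 249, 248, 245, 245, 245, 246, 248]
t=15: [249, 249, 249, 249, 249, 249, 250, 252, 253, 253, 252, 250]
t=16: [248, 248, 249, 249, 248, 248, 247, 246, 245, 245, 246, 247]
t=17: [250, 249, 249, 249, 249, 250, 251, 252, 253, 253, 252, 251]
t=18: [247, 248, 248, 248, 248, 247, 247, 246, 245, 245, 246, 247]
t=19: [251, 250, 250, 250, 250, 251, 251, 252, 253, 253, 252, 251]
t=20: [247, 247, 247, 247, 247, 247, 246, 246, 245, 245, 246, 246]
t=21: [251, 251, 251, 251, 251, 251, 252, 253, 253, 253, 253, 252]
t=22: [246, 246, 247, 247, 246, 246, 246, 245, 245, 245, 245, 246]
t=23: [252, 252, 251, 251, 252, 252, 253, 253, 253, 253, 253, 253]
t=24: [245, 246, 246, 246, 246, 245, 245, 245, 245, 245, 245, 245]
t=25: [253, 253, 253, 253, 253, 253, 253, 254, 254, 254, 254, 253]
t=26: [244, 245, 245, 245, 245, 244, 244, 244, 244, 244, 244, 244]
t=27: [254, 254, 254, 254, 254, 254, 254, 255, 255, 255, 255, 254]
t=28: [243, 244, 244, 244, 244, 243, 243, 243, 243, 243, 243, 243]
t=29: [255, 255, 255, 255, 255, 255, 255, 256, 256, 256, 256, 255]
t=30: [242, 243, 243, 243, 243, 242, 242, 242, 242, 242, 242, 242]
t=31: [256, 256, 256, 256, 256, 256, 256, 257, 257, 257, 257, 256]
t=32: [241, 242, 242, 242, 242, 241, 241, 241, 241, 241, 241, 241]
t=33: [257, 257, 257, 257, 257, 257, 257, 258, 258, 258, 258, 257]
t=34: [240, 241, 241, 241, 241, 240, 240, 240, 240, 240, 240, 240]
t=35: [258, 258, 258, 258, 258, 258, 258, 259, 259, 259, 259, 258]
t=36: [239, 240, 240, 240, 240, 239, 239, 238, 238, 238, 238, 239]
t=37: [258, 258, 258, 258, 258, 258, 257, 257, 257, 257, 257, 257]
t=38: [240, 240, 240, 240, 240, 240, 240, 240, 241, 241, 240, 240]
t=39: [259, 259, 259, 259, 259, 259, 258, 258, 258, 258, 258, 258]
t=40: [238, 238, 238, 238, 238, 238, 239, 239, 240, 240, 239, 239]
t=41: [257, 257, 257, 257, 257, 257, 257, 258, 258, 258, 258, 257]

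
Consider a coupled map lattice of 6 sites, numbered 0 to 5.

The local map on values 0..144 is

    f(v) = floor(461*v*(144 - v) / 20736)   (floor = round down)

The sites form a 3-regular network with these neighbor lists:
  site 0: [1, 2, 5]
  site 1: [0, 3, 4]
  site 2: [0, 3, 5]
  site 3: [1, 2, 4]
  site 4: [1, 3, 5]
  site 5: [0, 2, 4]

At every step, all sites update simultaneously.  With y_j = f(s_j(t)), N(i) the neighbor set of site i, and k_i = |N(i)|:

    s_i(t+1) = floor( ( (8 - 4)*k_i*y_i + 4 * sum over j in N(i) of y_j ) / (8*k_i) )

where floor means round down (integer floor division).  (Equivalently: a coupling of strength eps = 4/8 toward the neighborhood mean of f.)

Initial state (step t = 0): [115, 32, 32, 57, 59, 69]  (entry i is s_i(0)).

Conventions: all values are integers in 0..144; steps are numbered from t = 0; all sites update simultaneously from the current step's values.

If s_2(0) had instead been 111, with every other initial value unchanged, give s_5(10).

Simulating step by step:
t=0: [115, 32, 111, 57, 59, 69]
t=1: [82, 88, 90, 100, 106, 101]
t=2: [108, 104, 105, 99, 94, 99]
t=3: [90, 94, 92, 97, 100, 96]
t=4: [106, 103, 104, 101, 99, 102]
t=5: [91, 93, 92, 95, 96, 94]
t=6: [106, 104, 105, 103, 103, 104]
t=7: [90, 91, 91, 92, 92, 91]
t=8: [107, 106, 107, 106, 106, 107]
t=9: [88, 88, 88, 88, 88, 88]
t=10: [109, 109, 109, 109, 109, 109]

Answer: s_5(10) = 109
Key observation: This trace re-runs the system from the modified initial state.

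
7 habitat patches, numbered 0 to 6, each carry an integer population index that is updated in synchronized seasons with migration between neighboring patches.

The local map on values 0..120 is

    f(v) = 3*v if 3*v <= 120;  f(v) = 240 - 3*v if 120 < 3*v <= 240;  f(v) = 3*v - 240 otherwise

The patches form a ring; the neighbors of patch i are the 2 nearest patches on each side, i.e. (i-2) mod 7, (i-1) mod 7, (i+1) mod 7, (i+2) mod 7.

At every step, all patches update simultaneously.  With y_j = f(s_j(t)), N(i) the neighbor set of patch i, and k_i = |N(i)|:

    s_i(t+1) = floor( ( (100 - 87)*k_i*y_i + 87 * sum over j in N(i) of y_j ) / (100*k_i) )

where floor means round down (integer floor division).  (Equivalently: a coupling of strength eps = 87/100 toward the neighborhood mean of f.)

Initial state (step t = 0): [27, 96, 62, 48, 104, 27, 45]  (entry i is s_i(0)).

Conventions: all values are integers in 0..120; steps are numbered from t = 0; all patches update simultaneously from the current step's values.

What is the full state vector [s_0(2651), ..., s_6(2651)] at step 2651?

Answer: [30, 28, 30, 31, 28, 28, 31]
Key observation: The state at step 30, [70, 72, 70, 68, 71, 71, 68], reappears at step 38: the system is in a cycle of period 8 from step 30 on.  Therefore the state at step 2651 equals the state at step 30 + ((2651 - 30) mod 8) = 35, which is [30, 28, 30, 31, 28, 28, 31].

Derivation:
t=0: [27, 96, 62, 48, 104, 27, 45]
t=1: [73, 79, 71, 67, 82, 87, 74]
t=2: [17, 23, 18, 17, 23, 21, 13]
t=3: [55, 51, 59, 62, 53, 53, 59]
t=4: [73, 66, 72, 74, 67, 69, 78]
t=5: [25, 20, 29, 32, 22, 22, 30]
t=6: [75, 83, 75, 73, 82, 79, 69]
t=7: [15, 19, 13, 9, 16, 16, 11]
t=8: [44, 38, 43, 45, 38, 39, 47]
t=9: [109, 106, 110, 112, 108, 107, 111]
t=10: [85, 89, 86, 84, 89, 88, 83]
t=11: [18, 15, 19, 22, 17, 16, 21]
t=12: [53, 58, 54, 52, 57, 57, 51]
t=13: [75, 80, 75, 72, 78, 78, 73]
t=14: [11, 16, 11, 8, 15, 15, 8]
t=15: [36, 31, 36, 40, 33, 33, 40]
t=16: [105, 111, 105, 102, 110, 110, 102]
t=17: [80, 73, 80, 84, 76, 76, 84]
t=18: [9, 7, 9, 11, 9, 9, 11]
t=19: [27, 28, 27, 26, 29, 29, 26]
t=20: [82, 80, 82, 83, 81, 81, 83]
t=21: [4, 6, 4, 3, 6, 6, 3]
t=22: [13, 11, 13, 15, 12, 12, 15]
t=23: [38, 40, 38, 37, 40, 40, 37]
t=24: [115, 113, 115, 117, 114, 114, 117]
t=25: [104, 106, 104, 103, 106, 106, 103]
t=26: [73, 71, 73, 75, 72, 72, 75]
t=27: [21, 19, 21, 22, 19, 19, 22]
t=28: [61, 63, 61, 59, 62, 62, 59]
t=29: [56, 58, 56, 55, 58, 58, 55]
t=30: [70, 72, 70, 68, 71, 71, 68]
t=31: [29, 31, 29, 28, 31, 31, 28]
t=32: [88, 86, 88, 90, 87, 87, 90]
t=33: [23, 25, 23, 22, 25, 25, 22]
t=34: [70, 68, 70, 72, 69, 69, 72]
t=35: [30, 28, 30, 31, 28, 28, 31]
t=36: [88, 90, 88, 86, 89, 89, 86]
t=37: [24, 22, 24, 25, 22, 22, 25]
t=38: [70, 72, 70, 68, 71, 71, 68]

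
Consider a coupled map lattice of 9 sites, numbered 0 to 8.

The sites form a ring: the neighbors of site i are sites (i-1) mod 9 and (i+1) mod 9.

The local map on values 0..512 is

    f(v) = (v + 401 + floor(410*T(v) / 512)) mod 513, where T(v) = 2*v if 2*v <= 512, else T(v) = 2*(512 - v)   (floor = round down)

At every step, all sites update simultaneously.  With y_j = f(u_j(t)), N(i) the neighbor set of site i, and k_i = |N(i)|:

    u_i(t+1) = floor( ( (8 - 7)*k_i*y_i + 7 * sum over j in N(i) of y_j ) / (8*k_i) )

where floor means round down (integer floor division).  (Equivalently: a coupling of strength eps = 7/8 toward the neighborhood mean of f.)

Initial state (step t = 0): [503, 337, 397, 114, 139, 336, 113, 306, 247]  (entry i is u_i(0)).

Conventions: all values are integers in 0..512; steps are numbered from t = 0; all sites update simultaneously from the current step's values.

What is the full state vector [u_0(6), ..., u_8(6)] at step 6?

Answer: [461, 458, 260, 411, 279, 457, 288, 403, 267]

Derivation:
t=0: [503, 337, 397, 114, 139, 336, 113, 306, 247]
t=1: [279, 445, 360, 337, 332, 251, 247, 87, 183]
t=2: [355, 281, 474, 500, 296, 233, 63, 180, 107]
t=3: [145, 403, 241, 242, 396, 91, 378, 139, 392]
t=4: [443, 174, 205, 206, 114, 430, 223, 447, 283]
t=5: [214, 419, 386, 317, 404, 341, 447, 270, 388]
t=6: [461, 458, 260, 411, 279, 457, 288, 403, 267]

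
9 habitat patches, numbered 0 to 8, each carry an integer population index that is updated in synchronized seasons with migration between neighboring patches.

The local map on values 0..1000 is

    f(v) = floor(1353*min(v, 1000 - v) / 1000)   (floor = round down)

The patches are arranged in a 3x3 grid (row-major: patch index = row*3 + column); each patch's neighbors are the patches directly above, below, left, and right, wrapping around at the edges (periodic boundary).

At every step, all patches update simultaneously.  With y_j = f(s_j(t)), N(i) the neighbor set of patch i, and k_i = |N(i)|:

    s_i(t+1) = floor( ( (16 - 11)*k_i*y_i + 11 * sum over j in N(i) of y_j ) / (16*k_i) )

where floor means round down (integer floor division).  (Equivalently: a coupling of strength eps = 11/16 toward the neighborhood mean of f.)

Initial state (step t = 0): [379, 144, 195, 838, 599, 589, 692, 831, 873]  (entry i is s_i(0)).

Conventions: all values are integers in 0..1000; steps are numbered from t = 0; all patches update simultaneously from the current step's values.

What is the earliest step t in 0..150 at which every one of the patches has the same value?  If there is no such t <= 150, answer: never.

Answer: 10
Key observation: Synchronization is absorbing here: once all patches are equal they stay equal, and step 10 is the first all-equal step.

Derivation:
t=0: [379, 144, 195, 838, 599, 589, 692, 831, 873]  (not all equal)
t=1: [347, 326, 328, 416, 375, 379, 324, 298, 304]  (not all equal)
t=2: [470, 450, 453, 506, 488, 490, 453, 434, 437]  (not all equal)
t=3: [628, 618, 620, 650, 640, 641, 617, 608, 609]  (not all equal)
t=4: [504, 510, 510, 490, 496, 495, 511, 517, 517]  (not all equal)
t=5: [664, 663, 663, 666, 664, 664, 660, 659, 658]  (not all equal)
t=6: [454, 455, 455, 454, 454, 455, 457, 458, 458]  (not all equal)
t=7: [615, 615, 615, 614, 615, 615, 616, 617, 617]  (not all equal)
t=8: [520, 519, 519, 520, 520, 520, 519, 518, 518]  (not all equal)
t=9: [649, 650, 650, 649, 649, 649, 650, 650, 650]  (not all equal)
t=10: [473, 473, 473, 473, 473, 473, 473, 473, 473]  (all equal)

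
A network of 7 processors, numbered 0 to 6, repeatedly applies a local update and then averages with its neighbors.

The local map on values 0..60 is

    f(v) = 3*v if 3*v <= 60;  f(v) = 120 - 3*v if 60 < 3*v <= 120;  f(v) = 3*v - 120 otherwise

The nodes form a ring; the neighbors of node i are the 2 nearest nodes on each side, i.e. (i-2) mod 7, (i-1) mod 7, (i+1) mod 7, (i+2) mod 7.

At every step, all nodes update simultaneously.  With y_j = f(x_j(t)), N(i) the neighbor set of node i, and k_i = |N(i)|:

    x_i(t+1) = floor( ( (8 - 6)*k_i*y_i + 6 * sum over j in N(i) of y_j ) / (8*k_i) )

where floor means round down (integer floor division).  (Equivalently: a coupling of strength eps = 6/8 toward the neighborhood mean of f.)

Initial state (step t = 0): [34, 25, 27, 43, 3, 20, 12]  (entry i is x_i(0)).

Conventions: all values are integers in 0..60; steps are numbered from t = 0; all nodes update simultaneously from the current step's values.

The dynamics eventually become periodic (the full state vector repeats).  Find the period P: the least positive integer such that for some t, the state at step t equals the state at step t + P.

Answer: 4
Key observation: The state at step 25, [3, 3, 3, 3, 3, 3, 3], reappears at step 29 — and no state repeats earlier — so the cycle the system enters has period 4.

Derivation:
t=0: [34, 25, 27, 43, 3, 20, 12]
t=1: [38, 30, 24, 30, 29, 28, 33]
t=2: [26, 27, 30, 35, 33, 25, 24]
t=3: [40, 35, 29, 29, 31, 34, 39]
t=4: [12, 16, 22, 25, 23, 16, 12]
t=5: [43, 44, 47, 48, 47, 43, 43]
t=6: [11, 14, 17, 17, 17, 14, 11]
t=7: [39, 42, 45, 47, 45, 42, 39]
t=8: [6, 9, 12, 13, 12, 9, 6]
t=9: [24, 27, 31, 33, 31, 27, 24]
t=10: [40, 36, 32, 30, 32, 36, 40]
t=11: [9, 13, 18, 21, 18, 13, 9]
t=12: [36, 40, 46, 49, 46, 40, 36]
t=13: [8, 12, 15, 13, 15, 12, 8]
t=14: [32, 33, 38, 40, 38, 33, 32]
t=15: [19, 15, 11, 10, 11, 15, 19]
t=16: [48, 44, 39, 36, 39, 44, 48]
t=17: [15, 14, 10, 8, 10, 14, 15]
t=18: [41, 37, 33, 33, 33, 37, 41]
t=19: [8, 11, 15, 16, 15, 11, 8]
t=20: [31, 34, 39, 41, 39, 34, 31]
t=21: [19, 15, 10, 8, 10, 15, 19]
t=22: [47, 42, 36, 34, 36, 42, 47]
t=23: [13, 15, 13, 11, 13, 15, 13]
t=24: [41, 39, 39, 39, 39, 39, 41]
t=25: [3, 3, 3, 3, 3, 3, 3]
t=26: [9, 9, 9, 9, 9, 9, 9]
t=27: [27, 27, 27, 27, 27, 27, 27]
t=28: [39, 39, 39, 39, 39, 39, 39]
t=29: [3, 3, 3, 3, 3, 3, 3]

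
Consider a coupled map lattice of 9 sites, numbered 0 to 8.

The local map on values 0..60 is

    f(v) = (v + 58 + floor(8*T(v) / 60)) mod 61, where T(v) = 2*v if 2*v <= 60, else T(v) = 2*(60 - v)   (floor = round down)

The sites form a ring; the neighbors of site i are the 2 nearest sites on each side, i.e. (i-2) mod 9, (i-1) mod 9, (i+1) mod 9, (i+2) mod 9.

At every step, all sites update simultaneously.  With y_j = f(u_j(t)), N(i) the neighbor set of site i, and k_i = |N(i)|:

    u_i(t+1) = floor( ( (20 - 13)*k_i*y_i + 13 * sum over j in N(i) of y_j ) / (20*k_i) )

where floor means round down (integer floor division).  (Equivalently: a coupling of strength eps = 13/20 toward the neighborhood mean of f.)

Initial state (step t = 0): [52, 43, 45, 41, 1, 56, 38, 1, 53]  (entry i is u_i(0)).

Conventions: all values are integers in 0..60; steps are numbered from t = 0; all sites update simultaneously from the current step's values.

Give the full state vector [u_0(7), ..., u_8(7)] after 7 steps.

Answer: [47, 47, 47, 47, 47, 47, 47, 47, 47]

Derivation:
t=0: [52, 43, 45, 41, 1, 56, 38, 1, 53]
t=1: [50, 46, 48, 48, 50, 51, 50, 52, 49]
t=2: [48, 47, 48, 48, 48, 49, 49, 49, 48]
t=3: [47, 47, 47, 47, 48, 48, 48, 48, 47]
t=4: [47, 47, 47, 47, 47, 47, 47, 47, 47]
t=5: [47, 47, 47, 47, 47, 47, 47, 47, 47]
t=6: [47, 47, 47, 47, 47, 47, 47, 47, 47]
t=7: [47, 47, 47, 47, 47, 47, 47, 47, 47]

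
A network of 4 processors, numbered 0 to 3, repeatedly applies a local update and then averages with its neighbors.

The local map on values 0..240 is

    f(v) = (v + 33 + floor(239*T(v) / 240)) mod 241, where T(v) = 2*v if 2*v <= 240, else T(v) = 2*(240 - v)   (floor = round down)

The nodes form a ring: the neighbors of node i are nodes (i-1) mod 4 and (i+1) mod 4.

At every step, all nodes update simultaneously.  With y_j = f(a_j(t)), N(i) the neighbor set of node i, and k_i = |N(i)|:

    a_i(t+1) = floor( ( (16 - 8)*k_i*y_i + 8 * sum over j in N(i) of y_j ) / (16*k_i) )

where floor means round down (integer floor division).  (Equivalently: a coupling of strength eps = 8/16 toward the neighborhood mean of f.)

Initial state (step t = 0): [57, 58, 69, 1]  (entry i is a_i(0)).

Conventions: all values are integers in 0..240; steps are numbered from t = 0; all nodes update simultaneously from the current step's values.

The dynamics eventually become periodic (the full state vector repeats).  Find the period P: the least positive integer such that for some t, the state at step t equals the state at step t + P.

Answer: 2
Key observation: The state at step 9, [127, 127, 127, 127], reappears at step 11 — and no state repeats earlier — so the cycle the system enters has period 2.

Derivation:
t=0: [57, 58, 69, 1]
t=1: [161, 213, 179, 128]
t=2: [105, 79, 96, 122]
t=3: [97, 60, 83, 120]
t=4: [131, 136, 110, 106]
t=5: [131, 132, 121, 119]
t=6: [141, 142, 146, 146]
t=7: [128, 128, 126, 126]
t=8: [143, 143, 144, 144]
t=9: [127, 127, 127, 127]
t=10: [144, 144, 144, 144]
t=11: [127, 127, 127, 127]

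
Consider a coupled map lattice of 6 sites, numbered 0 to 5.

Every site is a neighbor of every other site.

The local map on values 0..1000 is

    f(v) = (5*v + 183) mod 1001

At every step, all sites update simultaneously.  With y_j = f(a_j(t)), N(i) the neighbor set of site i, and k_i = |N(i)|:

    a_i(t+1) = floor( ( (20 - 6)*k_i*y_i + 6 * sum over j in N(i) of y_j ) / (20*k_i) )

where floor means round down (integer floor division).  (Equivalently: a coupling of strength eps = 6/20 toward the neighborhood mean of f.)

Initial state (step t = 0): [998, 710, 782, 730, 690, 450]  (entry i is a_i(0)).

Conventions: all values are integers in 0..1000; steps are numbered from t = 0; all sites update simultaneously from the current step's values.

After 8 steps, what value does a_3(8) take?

Simulating step by step:
t=0: [998, 710, 782, 730, 690, 450]
t=1: [280, 639, 229, 703, 575, 448]
t=2: [519, 387, 356, 592, 182, 416]
t=3: [637, 215, 756, 230, 199, 307]
t=4: [402, 332, 782, 380, 281, 627]
t=5: [248, 665, 183, 178, 501, 327]
t=6: [426, 479, 218, 202, 594, 678]
t=7: [323, 492, 298, 247, 220, 489]
t=8: [716, 616, 636, 472, 386, 606]

Answer: a_3(8) = 472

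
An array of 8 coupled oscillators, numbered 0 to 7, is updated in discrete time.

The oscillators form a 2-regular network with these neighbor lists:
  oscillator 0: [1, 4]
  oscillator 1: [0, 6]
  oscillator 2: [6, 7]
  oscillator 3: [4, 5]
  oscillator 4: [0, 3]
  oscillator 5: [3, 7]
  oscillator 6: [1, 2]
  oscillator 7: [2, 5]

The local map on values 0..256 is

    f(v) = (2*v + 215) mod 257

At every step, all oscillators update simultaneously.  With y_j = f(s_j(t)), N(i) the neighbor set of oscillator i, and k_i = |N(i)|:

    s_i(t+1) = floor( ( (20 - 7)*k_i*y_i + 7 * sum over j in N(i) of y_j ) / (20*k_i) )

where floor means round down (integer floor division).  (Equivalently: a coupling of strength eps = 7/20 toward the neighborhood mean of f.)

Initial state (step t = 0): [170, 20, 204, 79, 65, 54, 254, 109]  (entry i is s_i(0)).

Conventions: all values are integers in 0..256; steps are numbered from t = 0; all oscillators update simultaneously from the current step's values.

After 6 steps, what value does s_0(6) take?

Answer: s_0(6) = 45

Derivation:
t=0: [170, 20, 204, 79, 65, 54, 254, 109]
t=1: [86, 209, 138, 102, 84, 94, 199, 145]
t=2: [127, 117, 212, 152, 133, 166, 126, 227]
t=3: [210, 198, 145, 48, 183, 49, 191, 128]
t=4: [107, 98, 213, 56, 74, 83, 114, 192]
t=5: [157, 162, 129, 85, 111, 107, 170, 99]
t=6: [45, 26, 174, 144, 142, 161, 68, 169]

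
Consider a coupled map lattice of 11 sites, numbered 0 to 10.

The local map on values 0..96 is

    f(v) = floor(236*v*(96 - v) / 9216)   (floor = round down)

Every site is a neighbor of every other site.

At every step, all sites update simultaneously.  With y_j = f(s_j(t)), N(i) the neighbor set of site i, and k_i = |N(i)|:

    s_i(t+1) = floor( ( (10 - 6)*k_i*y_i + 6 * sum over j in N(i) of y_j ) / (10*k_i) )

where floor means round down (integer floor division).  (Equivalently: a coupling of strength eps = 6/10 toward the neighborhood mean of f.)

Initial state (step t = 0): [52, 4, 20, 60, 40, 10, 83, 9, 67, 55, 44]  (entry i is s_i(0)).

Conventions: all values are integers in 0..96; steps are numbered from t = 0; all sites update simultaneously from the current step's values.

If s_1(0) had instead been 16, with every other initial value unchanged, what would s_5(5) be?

Answer: s_5(5) = 56
Key observation: This trace re-runs the system from the modified initial state.

Derivation:
t=0: [52, 16, 20, 60, 40, 10, 83, 9, 67, 55, 44]
t=1: [48, 39, 41, 47, 47, 35, 37, 35, 45, 47, 48]
t=2: [57, 56, 56, 57, 57, 55, 56, 55, 57, 57, 57]
t=3: [56, 56, 56, 56, 56, 56, 56, 56, 56, 56, 56]
t=4: [57, 57, 57, 57, 57, 57, 57, 57, 57, 57, 57]
t=5: [56, 56, 56, 56, 56, 56, 56, 56, 56, 56, 56]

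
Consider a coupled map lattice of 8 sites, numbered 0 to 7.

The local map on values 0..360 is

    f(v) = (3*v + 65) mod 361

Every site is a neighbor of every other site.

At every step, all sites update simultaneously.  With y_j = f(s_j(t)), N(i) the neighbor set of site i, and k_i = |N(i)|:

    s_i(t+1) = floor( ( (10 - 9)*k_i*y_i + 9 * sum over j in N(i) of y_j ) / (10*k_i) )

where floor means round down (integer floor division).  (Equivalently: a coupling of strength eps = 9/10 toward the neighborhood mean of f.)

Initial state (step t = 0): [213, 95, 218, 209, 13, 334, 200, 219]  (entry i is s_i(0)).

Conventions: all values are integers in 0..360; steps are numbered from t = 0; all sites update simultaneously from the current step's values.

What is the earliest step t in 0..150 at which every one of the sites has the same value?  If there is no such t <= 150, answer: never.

Answer: 3
Key observation: Synchronization is absorbing here: once all sites are equal they stay equal, and step 3 is the first all-equal step.

Derivation:
t=0: [213, 95, 218, 209, 13, 334, 200, 219]  (not all equal)
t=1: [264, 264, 264, 265, 271, 264, 265, 274]  (not all equal)
t=2: [142, 142, 142, 142, 141, 142, 142, 141]  (not all equal)
t=3: [129, 129, 129, 129, 129, 129, 129, 129]  (all equal)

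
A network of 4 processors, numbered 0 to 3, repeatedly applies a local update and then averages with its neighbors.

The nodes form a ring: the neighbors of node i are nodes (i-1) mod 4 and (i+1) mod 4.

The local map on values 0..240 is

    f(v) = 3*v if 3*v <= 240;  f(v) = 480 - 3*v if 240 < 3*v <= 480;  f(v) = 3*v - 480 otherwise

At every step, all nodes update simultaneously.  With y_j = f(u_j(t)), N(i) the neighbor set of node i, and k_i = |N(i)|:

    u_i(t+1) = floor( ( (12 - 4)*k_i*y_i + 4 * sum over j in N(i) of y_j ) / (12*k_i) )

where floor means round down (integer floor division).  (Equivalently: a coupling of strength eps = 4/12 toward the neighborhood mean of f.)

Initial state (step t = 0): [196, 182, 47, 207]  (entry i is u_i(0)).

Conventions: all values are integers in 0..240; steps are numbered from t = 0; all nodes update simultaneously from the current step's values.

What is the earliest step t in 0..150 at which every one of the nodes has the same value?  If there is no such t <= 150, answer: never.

Simulating step by step:
t=0: [196, 182, 47, 207]  (not all equal)
t=1: [106, 85, 128, 135]  (not all equal)
t=2: [158, 193, 114, 93]  (not all equal)
t=3: [54, 90, 142, 158]  (not all equal)
t=4: [144, 176, 72, 40]  (not all equal)
t=5: [60, 76, 172, 124]  (not all equal)
t=6: [176, 188, 80, 108]  (not all equal)
t=7: [72, 104, 200, 152]  (not all equal)
t=8: [176, 168, 112, 72]  (not all equal)
t=9: [72, 48, 136, 176]  (not all equal)
t=10: [176, 144, 80, 80]  (not all equal)
t=11: [80, 80, 208, 208]  (not all equal)
t=12: [224, 224, 160, 160]  (not all equal)
t=13: [160, 160, 32, 32]  (not all equal)
t=14: [16, 16, 80, 80]  (not all equal)
t=15: [80, 80, 208, 208]  (not all equal)

Answer: never
Key observation: The state at step 11 reappears at step 15 — the system is in a cycle of period 4 from step 11 on.  No step 0..15 is synchronized, and the cycle repeats forever, so no step up to 150 (or ever) has all nodes equal.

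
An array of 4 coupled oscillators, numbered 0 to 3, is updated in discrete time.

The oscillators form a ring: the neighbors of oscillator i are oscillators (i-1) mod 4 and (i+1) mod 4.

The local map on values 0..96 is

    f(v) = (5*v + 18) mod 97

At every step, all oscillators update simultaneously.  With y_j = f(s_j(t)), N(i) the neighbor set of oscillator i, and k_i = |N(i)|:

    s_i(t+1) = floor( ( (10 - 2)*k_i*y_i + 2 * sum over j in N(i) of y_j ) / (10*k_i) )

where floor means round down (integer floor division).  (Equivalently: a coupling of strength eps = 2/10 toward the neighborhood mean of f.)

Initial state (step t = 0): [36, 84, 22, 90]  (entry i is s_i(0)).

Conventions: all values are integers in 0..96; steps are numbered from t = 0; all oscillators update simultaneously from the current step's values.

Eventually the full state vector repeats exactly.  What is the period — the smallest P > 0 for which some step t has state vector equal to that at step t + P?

Answer: 9
Key observation: The state at step 128, [17, 26, 17, 26], reappears at step 137 — and no state repeats earlier — so the cycle the system enters has period 9.

Derivation:
t=0: [36, 84, 22, 90]
t=1: [16, 43, 37, 67]
t=2: [10, 32, 17, 50]
t=3: [69, 72, 20, 66]
t=4: [72, 78, 31, 54]
t=5: [81, 32, 72, 91]
t=6: [44, 77, 86, 80]
t=7: [39, 22, 52, 34]
t=8: [27, 35, 79, 83]
t=9: [58, 84, 34, 44]
t=10: [23, 50, 82, 46]
t=11: [41, 66, 44, 50]
t=12: [36, 52, 48, 66]
t=13: [17, 74, 65, 52]
t=14: [13, 5, 50, 73]
t=15: [79, 50, 72, 89]
t=16: [34, 70, 84, 71]
t=17: [88, 75, 55, 79]
t=18: [59, 11, 4, 27]
t=19: [30, 64, 43, 50]
t=20: [68, 48, 43, 70]
t=21: [67, 61, 45, 72]
t=22: [61, 36, 51, 80]
t=23: [29, 14, 66, 35]
t=24: [71, 82, 64, 89]
t=25: [77, 44, 49, 72]
t=26: [25, 43, 68, 78]
t=27: [42, 42, 59, 27]
t=28: [36, 32, 26, 50]
t=29: [18, 70, 56, 64]
t=30: [21, 63, 18, 39]
t=31: [26, 37, 14, 18]
t=32: [42, 21, 72, 22]
t=33: [32, 32, 75, 36]
t=34: [73, 73, 12, 11]
t=35: [90, 90, 78, 75]
t=36: [72, 74, 24, 14]
t=37: [78, 12, 41, 83]
t=38: [28, 67, 35, 40]
t=39: [57, 65, 85, 34]
t=40: [23, 48, 58, 79]
t=41: [37, 56, 22, 25]
t=42: [12, 9, 30, 40]
t=43: [71, 65, 65, 34]
t=44: [79, 55, 55, 86]
t=45: [26, 4, 7, 50]
t=46: [52, 40, 53, 69]
t=47: [76, 36, 80, 74]
t=48: [8, 7, 24, 4]
t=49: [55, 52, 41, 40]
t=50: [12, 70, 34, 22]
t=51: [73, 78, 83, 41]
t=52: [78, 29, 40, 36]
t=53: [23, 57, 26, 7]
t=54: [35, 18, 47, 51]
t=55: [85, 24, 56, 78]
t=56: [50, 39, 11, 22]
t=57: [64, 29, 63, 39]
t=58: [46, 61, 42, 24]
t=59: [50, 34, 34, 41]
t=60: [71, 89, 84, 39]
t=61: [75, 73, 49, 28]
t=62: [19, 81, 70, 56]
t=63: [17, 37, 65, 14]
t=64: [14, 13, 51, 76]
t=65: [79, 83, 72, 24]
t=66: [28, 47, 78, 44]
t=67: [59, 55, 26, 43]
t=68: [21, 8, 44, 38]
t=69: [28, 53, 42, 18]
t=70: [58, 80, 37, 18]
t=71: [17, 26, 11, 11]
t=72: [17, 48, 70, 66]
t=73: [16, 59, 73, 53]
t=74: [11, 26, 84, 80]
t=75: [66, 53, 48, 36]
t=76: [54, 83, 60, 15]
t=77: [89, 48, 35, 86]
t=78: [72, 68, 89, 65]
t=79: [81, 69, 71, 57]
t=80: [36, 69, 74, 21]
t=81: [13, 58, 9, 21]
t=82: [70, 28, 54, 35]
t=83: [77, 65, 90, 93]
t=84: [26, 51, 78, 85]
t=85: [54, 70, 29, 51]
t=86: [90, 77, 68, 79]
t=87: [68, 26, 57, 34]
t=88: [67, 48, 23, 80]
t=89: [59, 61, 38, 33]
t=90: [29, 29, 23, 72]
t=91: [68, 63, 44, 79]
t=92: [60, 44, 41, 31]
t=93: [33, 40, 35, 66]
t=94: [76, 37, 84, 63]
t=95: [13, 13, 45, 39]
t=96: [76, 79, 49, 28]
t=97: [16, 27, 63, 56]
t=98: [7, 49, 39, 9]
t=99: [55, 62, 28, 57]
t=100: [6, 35, 53, 15]
t=101: [57, 90, 90, 88]
t=102: [24, 73, 79, 65]
t=103: [47, 80, 34, 48]
t=104: [56, 39, 82, 66]
t=105: [13, 19, 39, 50]
t=106: [75, 23, 24, 69]
t=107: [14, 33, 43, 62]
t=108: [82, 81, 43, 42]
t=109: [38, 35, 38, 35]
t=110: [30, 79, 30, 79]
t=111: [61, 34, 61, 34]
t=112: [43, 79, 43, 79]
t=113: [36, 27, 36, 27]
t=114: [14, 45, 14, 45]
t=115: [80, 56, 80, 56]
t=116: [25, 11, 25, 11]
t=117: [51, 67, 51, 67]
t=118: [75, 65, 75, 65]
t=119: [14, 42, 14, 42]
t=120: [77, 44, 77, 44]
t=121: [20, 38, 20, 38]
t=122: [19, 15, 19, 15]
t=123: [31, 77, 31, 77]
t=124: [63, 27, 63, 27]
t=125: [44, 53, 44, 53]
t=126: [53, 80, 53, 80]
t=127: [77, 41, 77, 41]
t=128: [17, 26, 17, 26]
t=129: [15, 42, 15, 42]
t=130: [81, 45, 81, 45]
t=131: [37, 46, 37, 46]
t=132: [18, 45, 18, 45]
t=133: [18, 41, 18, 41]
t=134: [14, 25, 14, 25]
t=135: [79, 54, 79, 54]
t=136: [38, 80, 38, 80]
t=137: [17, 26, 17, 26]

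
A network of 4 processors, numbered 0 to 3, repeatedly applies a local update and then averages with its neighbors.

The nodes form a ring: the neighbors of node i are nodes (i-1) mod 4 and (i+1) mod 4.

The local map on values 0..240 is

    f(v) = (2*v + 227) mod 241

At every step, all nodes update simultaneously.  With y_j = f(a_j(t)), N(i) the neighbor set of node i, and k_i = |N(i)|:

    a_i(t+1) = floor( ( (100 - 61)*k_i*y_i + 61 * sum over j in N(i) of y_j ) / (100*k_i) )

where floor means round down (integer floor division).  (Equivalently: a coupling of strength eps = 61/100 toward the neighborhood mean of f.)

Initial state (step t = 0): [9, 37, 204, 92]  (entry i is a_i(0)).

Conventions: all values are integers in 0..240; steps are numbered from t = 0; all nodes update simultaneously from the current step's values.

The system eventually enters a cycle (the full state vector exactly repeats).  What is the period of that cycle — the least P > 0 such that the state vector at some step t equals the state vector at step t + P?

Simulating step by step:
t=0: [9, 37, 204, 92]
t=1: [71, 71, 129, 114]
t=2: [154, 89, 105, 123]
t=3: [141, 139, 197, 166]
t=4: [41, 59, 84, 80]
t=5: [102, 108, 136, 124]
t=6: [207, 141, 139, 154]
t=7: [86, 66, 33, 76]
t=8: [139, 110, 98, 117]
t=9: [138, 142, 200, 148]
t=10: [29, 61, 77, 66]
t=11: [86, 98, 123, 102]
t=12: [175, 189, 203, 193]
t=13: [114, 123, 136, 126]
t=14: [226, 160, 149, 163]
t=15: [118, 98, 58, 100]
t=16: [198, 169, 152, 171]
t=17: [106, 90, 70, 91]
t=18: [179, 163, 151, 164]
t=19: [84, 73, 62, 74]
t=20: [141, 132, 124, 132]
t=21: [16, 83, 96, 83]
t=22: [99, 119, 162, 119]
t=23: [208, 164, 163, 164]
t=24: [107, 99, 72, 99]
t=25: [190, 172, 162, 172]
t=26: [103, 93, 81, 93]
t=27: [179, 170, 162, 170]
t=28: [92, 85, 78, 85]
t=29: [161, 156, 150, 156]
t=30: [60, 56, 52, 56]
t=31: [101, 98, 94, 98]
t=32: [184, 181, 178, 181]
t=33: [109, 107, 104, 107]
t=34: [201, 199, 197, 199]
t=35: [144, 143, 141, 143]
t=36: [31, 30, 29, 30]
t=37: [46, 46, 45, 46]
t=38: [78, 77, 77, 77]
t=39: [140, 140, 140, 140]
t=40: [25, 25, 25, 25]
t=41: [36, 36, 36, 36]
t=42: [58, 58, 58, 58]
t=43: [102, 102, 102, 102]
t=44: [190, 190, 190, 190]
t=45: [125, 125, 125, 125]
t=46: [236, 236, 236, 236]
t=47: [217, 217, 217, 217]
t=48: [179, 179, 179, 179]
t=49: [103, 103, 103, 103]
t=50: [192, 192, 192, 192]
t=51: [129, 129, 129, 129]
t=52: [3, 3, 3, 3]
t=53: [233, 233, 233, 233]
t=54: [211, 211, 211, 211]
t=55: [167, 167, 167, 167]
t=56: [79, 79, 79, 79]
t=57: [144, 144, 144, 144]
t=58: [33, 33, 33, 33]
t=59: [52, 52, 52, 52]
t=60: [90, 90, 90, 90]
t=61: [166, 166, 166, 166]
t=62: [77, 77, 77, 77]
t=63: [140, 140, 140, 140]

Answer: 24
Key observation: The state at step 39, [140, 140, 140, 140], reappears at step 63 — and no state repeats earlier — so the cycle the system enters has period 24.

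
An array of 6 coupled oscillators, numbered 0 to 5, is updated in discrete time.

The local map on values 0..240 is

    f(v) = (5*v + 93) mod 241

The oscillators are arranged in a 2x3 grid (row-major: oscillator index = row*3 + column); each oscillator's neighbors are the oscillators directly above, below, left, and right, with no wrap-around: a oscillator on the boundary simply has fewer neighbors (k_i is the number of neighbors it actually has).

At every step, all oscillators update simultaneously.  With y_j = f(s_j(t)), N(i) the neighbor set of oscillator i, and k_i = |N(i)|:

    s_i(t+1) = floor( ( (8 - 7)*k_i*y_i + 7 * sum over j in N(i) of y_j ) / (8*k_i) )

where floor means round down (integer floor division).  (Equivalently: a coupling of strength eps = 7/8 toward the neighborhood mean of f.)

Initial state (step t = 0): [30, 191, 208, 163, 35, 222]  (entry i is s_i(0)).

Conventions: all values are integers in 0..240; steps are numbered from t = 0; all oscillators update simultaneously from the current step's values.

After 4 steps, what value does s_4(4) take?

Simulating step by step:
t=0: [30, 191, 208, 163, 35, 222]
t=1: [117, 68, 162, 35, 151, 115]
t=2: [120, 170, 187, 143, 133, 156]
t=3: [159, 117, 169, 118, 137, 62]
t=4: [194, 151, 183, 121, 169, 138]

Answer: s_4(4) = 169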